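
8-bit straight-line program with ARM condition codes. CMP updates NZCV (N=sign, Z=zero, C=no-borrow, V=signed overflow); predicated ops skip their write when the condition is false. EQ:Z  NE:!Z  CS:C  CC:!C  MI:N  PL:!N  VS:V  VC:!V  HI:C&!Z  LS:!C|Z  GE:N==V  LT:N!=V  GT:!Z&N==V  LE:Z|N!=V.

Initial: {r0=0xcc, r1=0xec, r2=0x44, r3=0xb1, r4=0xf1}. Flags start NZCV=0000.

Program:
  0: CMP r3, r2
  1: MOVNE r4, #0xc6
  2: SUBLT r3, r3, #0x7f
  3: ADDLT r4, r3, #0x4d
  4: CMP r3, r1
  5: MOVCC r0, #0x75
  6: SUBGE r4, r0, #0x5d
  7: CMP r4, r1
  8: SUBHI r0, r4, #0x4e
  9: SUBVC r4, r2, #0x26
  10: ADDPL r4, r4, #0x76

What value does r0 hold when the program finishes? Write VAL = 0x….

VAL = 0x75

[0] flags=0011 → (cmp)
[1] flags=0011 NE?T → r4=0xc6
[2] flags=0011 LT?T → r3=0x32
[3] flags=0011 LT?T → r4=0x7f
[4] flags=0000 → (cmp)
[5] flags=0000 CC?T → r0=0x75
[6] flags=0000 GE?T → r4=0x18
[7] flags=0000 → (cmp)
[8] flags=0000 HI?F → skip
[9] flags=0000 VC?T → r4=0x1e
[10] flags=0000 PL?T → r4=0x94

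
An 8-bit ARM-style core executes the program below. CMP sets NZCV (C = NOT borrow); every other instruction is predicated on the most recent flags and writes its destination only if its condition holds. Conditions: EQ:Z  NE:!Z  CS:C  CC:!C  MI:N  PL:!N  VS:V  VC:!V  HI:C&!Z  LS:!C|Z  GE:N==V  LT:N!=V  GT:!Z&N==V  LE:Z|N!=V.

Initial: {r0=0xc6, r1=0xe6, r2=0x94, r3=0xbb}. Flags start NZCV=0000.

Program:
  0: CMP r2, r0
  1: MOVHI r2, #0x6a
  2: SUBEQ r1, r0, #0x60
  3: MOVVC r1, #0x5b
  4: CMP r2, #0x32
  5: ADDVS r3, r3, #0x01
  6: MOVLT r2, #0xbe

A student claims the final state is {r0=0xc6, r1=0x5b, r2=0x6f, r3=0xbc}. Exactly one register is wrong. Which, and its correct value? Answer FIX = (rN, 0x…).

FIX = (r2, 0xbe)

[0] flags=1000 → (cmp)
[1] flags=1000 HI?F → skip
[2] flags=1000 EQ?F → skip
[3] flags=1000 VC?T → r1=0x5b
[4] flags=0011 → (cmp)
[5] flags=0011 VS?T → r3=0xbc
[6] flags=0011 LT?T → r2=0xbe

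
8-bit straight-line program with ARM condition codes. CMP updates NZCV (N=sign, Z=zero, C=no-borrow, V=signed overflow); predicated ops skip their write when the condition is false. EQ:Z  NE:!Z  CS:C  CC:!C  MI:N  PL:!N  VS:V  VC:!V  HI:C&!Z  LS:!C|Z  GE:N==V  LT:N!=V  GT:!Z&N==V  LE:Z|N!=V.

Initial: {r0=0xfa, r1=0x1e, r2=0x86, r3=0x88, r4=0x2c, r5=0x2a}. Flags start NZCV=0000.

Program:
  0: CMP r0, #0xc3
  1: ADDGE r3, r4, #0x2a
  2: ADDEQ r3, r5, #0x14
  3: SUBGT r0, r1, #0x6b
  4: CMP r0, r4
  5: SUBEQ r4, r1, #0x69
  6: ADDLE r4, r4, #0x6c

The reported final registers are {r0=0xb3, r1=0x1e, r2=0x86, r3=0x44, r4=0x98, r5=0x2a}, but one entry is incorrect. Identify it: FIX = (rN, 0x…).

FIX = (r3, 0x56)

[0] flags=0010 → (cmp)
[1] flags=0010 GE?T → r3=0x56
[2] flags=0010 EQ?F → skip
[3] flags=0010 GT?T → r0=0xb3
[4] flags=1010 → (cmp)
[5] flags=1010 EQ?F → skip
[6] flags=1010 LE?T → r4=0x98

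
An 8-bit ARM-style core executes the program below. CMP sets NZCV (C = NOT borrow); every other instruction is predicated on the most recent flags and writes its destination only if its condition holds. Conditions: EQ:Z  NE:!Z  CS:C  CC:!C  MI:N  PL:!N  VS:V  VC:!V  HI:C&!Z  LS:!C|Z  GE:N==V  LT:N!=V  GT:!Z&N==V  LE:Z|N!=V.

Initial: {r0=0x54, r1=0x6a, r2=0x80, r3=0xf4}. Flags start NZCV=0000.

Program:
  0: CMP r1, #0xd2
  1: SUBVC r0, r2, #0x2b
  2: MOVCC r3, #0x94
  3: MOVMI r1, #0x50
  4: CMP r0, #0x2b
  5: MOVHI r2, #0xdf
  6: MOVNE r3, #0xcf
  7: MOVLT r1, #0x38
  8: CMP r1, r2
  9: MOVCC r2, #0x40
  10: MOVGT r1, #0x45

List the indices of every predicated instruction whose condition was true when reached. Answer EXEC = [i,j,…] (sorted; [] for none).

EXEC = [2,3,5,6,9,10]

[0] flags=1001 → (cmp)
[1] flags=1001 VC?F → skip
[2] flags=1001 CC?T → r3=0x94
[3] flags=1001 MI?T → r1=0x50
[4] flags=0010 → (cmp)
[5] flags=0010 HI?T → r2=0xdf
[6] flags=0010 NE?T → r3=0xcf
[7] flags=0010 LT?F → skip
[8] flags=0000 → (cmp)
[9] flags=0000 CC?T → r2=0x40
[10] flags=0000 GT?T → r1=0x45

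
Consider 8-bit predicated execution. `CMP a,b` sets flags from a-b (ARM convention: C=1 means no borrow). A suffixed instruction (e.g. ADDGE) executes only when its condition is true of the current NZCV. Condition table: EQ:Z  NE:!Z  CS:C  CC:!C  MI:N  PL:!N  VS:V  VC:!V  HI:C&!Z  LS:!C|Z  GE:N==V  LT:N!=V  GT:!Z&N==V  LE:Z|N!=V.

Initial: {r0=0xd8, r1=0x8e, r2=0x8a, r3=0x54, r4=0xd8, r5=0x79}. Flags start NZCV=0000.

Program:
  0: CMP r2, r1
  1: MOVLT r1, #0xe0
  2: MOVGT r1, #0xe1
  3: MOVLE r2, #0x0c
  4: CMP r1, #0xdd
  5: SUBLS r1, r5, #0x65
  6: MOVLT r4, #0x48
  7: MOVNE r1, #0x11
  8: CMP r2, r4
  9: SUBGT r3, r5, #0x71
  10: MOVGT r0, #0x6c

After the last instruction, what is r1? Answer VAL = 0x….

[0] flags=1000 → (cmp)
[1] flags=1000 LT?T → r1=0xe0
[2] flags=1000 GT?F → skip
[3] flags=1000 LE?T → r2=0x0c
[4] flags=0010 → (cmp)
[5] flags=0010 LS?F → skip
[6] flags=0010 LT?F → skip
[7] flags=0010 NE?T → r1=0x11
[8] flags=0000 → (cmp)
[9] flags=0000 GT?T → r3=0x08
[10] flags=0000 GT?T → r0=0x6c

VAL = 0x11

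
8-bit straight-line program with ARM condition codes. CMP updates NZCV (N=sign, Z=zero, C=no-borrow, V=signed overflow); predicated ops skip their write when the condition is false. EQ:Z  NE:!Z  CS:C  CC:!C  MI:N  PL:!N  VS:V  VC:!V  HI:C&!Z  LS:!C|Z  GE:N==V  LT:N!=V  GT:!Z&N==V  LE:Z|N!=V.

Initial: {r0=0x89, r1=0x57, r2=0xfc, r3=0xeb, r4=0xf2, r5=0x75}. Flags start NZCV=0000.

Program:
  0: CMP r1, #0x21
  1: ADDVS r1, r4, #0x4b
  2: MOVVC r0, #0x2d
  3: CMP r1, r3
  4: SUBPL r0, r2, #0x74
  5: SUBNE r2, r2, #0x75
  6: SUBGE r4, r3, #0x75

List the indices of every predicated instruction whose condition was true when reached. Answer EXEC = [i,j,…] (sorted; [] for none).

EXEC = [2,4,5,6]

0: ✓ CMP  NZCV=0010
1: · ADDVS
2: ✓ MOVVC  r0←0x2d
3: ✓ CMP  NZCV=0000
4: ✓ SUBPL  r0←0x88
5: ✓ SUBNE  r2←0x87
6: ✓ SUBGE  r4←0x76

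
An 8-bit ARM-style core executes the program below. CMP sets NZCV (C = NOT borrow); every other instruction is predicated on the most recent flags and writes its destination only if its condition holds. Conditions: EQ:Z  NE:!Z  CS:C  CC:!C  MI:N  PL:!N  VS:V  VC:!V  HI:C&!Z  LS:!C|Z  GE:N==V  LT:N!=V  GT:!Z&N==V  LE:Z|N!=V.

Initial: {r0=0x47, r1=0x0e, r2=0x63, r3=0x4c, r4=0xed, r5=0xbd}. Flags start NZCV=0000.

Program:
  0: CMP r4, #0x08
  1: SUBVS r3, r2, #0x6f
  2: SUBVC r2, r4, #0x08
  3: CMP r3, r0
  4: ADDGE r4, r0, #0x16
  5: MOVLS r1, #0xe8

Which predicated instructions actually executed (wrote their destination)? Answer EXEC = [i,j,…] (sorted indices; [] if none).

[0] flags=1010 → (cmp)
[1] flags=1010 VS?F → skip
[2] flags=1010 VC?T → r2=0xe5
[3] flags=0010 → (cmp)
[4] flags=0010 GE?T → r4=0x5d
[5] flags=0010 LS?F → skip

EXEC = [2,4]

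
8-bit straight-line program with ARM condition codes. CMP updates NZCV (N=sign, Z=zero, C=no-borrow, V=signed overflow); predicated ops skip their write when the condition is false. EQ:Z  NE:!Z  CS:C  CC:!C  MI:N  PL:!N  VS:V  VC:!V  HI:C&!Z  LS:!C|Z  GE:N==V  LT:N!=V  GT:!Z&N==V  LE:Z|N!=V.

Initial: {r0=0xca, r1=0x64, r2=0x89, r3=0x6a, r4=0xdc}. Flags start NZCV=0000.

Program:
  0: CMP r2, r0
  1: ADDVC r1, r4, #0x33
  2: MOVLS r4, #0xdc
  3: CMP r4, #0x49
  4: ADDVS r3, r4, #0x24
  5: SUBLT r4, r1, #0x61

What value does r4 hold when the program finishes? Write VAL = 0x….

VAL = 0xae

[0] flags=1000 → (cmp)
[1] flags=1000 VC?T → r1=0x0f
[2] flags=1000 LS?T → r4=0xdc
[3] flags=1010 → (cmp)
[4] flags=1010 VS?F → skip
[5] flags=1010 LT?T → r4=0xae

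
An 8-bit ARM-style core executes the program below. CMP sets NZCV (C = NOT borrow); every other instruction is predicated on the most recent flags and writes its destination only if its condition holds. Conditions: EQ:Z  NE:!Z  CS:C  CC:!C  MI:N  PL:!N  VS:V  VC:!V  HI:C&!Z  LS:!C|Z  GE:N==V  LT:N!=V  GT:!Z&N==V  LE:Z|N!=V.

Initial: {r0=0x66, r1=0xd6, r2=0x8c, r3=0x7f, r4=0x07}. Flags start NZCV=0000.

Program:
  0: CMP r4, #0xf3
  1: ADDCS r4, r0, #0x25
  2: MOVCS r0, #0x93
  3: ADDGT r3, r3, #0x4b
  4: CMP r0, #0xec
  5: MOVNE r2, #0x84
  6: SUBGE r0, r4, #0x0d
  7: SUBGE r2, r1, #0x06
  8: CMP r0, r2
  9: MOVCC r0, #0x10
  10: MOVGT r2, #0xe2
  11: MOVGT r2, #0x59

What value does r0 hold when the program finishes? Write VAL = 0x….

0: ✓ CMP  NZCV=0000
1: · ADDCS
2: · MOVCS
3: ✓ ADDGT  r3←0xca
4: ✓ CMP  NZCV=0000
5: ✓ MOVNE  r2←0x84
6: ✓ SUBGE  r0←0xfa
7: ✓ SUBGE  r2←0xd0
8: ✓ CMP  NZCV=0010
9: · MOVCC
10: ✓ MOVGT  r2←0xe2
11: ✓ MOVGT  r2←0x59

VAL = 0xfa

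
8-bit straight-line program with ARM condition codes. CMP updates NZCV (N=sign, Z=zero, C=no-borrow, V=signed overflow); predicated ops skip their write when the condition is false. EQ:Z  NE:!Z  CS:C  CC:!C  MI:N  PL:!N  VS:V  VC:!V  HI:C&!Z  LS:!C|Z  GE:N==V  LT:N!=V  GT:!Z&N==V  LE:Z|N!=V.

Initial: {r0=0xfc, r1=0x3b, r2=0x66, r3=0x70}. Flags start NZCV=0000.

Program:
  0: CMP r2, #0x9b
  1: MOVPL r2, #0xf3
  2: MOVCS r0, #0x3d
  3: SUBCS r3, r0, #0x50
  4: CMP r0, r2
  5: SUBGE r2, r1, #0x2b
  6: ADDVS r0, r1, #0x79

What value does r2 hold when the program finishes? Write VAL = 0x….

0: ✓ CMP  NZCV=1001
1: · MOVPL
2: · MOVCS
3: · SUBCS
4: ✓ CMP  NZCV=1010
5: · SUBGE
6: · ADDVS

VAL = 0x66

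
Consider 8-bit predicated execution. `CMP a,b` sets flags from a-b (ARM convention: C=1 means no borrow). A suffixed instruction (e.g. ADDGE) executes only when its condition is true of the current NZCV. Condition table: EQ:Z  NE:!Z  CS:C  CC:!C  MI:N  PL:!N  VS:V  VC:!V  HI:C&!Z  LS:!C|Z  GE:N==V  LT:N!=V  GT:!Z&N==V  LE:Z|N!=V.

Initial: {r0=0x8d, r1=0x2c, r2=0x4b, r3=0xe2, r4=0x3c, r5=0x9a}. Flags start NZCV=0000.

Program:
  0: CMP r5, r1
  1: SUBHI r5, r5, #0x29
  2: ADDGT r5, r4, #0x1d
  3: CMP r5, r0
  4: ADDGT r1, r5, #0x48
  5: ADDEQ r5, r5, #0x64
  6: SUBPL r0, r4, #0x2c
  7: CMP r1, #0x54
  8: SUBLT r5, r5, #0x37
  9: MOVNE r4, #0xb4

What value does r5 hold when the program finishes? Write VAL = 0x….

VAL = 0x3a

[0] flags=0011 → (cmp)
[1] flags=0011 HI?T → r5=0x71
[2] flags=0011 GT?F → skip
[3] flags=1001 → (cmp)
[4] flags=1001 GT?T → r1=0xb9
[5] flags=1001 EQ?F → skip
[6] flags=1001 PL?F → skip
[7] flags=0011 → (cmp)
[8] flags=0011 LT?T → r5=0x3a
[9] flags=0011 NE?T → r4=0xb4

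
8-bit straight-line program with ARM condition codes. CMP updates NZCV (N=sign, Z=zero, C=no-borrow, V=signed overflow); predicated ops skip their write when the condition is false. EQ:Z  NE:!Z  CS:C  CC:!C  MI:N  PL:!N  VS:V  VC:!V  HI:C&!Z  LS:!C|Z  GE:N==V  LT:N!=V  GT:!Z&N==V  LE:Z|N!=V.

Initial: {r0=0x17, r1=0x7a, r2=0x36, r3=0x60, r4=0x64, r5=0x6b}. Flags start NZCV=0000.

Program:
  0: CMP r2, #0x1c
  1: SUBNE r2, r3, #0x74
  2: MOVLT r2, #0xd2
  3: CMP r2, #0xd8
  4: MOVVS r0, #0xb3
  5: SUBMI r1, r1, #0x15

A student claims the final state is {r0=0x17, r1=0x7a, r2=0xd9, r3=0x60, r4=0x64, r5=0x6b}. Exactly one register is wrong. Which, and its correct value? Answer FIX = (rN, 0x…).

FIX = (r2, 0xec)

[0] flags=0010 → (cmp)
[1] flags=0010 NE?T → r2=0xec
[2] flags=0010 LT?F → skip
[3] flags=0010 → (cmp)
[4] flags=0010 VS?F → skip
[5] flags=0010 MI?F → skip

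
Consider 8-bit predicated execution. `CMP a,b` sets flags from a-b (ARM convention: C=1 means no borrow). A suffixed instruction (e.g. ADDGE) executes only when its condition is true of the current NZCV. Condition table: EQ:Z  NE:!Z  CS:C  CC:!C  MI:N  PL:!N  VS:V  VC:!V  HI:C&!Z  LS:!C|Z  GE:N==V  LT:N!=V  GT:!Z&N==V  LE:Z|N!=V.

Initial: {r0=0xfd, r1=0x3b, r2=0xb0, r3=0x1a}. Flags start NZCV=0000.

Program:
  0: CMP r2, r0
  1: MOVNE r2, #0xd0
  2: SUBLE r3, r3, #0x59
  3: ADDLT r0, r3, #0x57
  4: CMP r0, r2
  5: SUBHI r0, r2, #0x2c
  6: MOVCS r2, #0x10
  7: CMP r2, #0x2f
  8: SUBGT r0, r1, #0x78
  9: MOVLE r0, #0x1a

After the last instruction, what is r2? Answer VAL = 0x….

VAL = 0xd0

0: ✓ CMP  NZCV=1000
1: ✓ MOVNE  r2←0xd0
2: ✓ SUBLE  r3←0xc1
3: ✓ ADDLT  r0←0x18
4: ✓ CMP  NZCV=0000
5: · SUBHI
6: · MOVCS
7: ✓ CMP  NZCV=1010
8: · SUBGT
9: ✓ MOVLE  r0←0x1a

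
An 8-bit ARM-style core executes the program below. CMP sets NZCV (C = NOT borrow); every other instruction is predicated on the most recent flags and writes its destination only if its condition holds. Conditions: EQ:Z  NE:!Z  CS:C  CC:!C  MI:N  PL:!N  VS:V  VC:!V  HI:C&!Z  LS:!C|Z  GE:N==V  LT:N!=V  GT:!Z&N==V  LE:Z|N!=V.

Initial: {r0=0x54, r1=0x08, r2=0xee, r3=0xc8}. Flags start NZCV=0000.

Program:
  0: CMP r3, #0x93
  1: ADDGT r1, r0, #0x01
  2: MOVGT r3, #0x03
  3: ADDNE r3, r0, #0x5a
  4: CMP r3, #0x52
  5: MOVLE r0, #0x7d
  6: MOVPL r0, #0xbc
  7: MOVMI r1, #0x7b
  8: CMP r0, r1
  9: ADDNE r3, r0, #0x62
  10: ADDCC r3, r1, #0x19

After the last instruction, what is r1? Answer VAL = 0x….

VAL = 0x55

[0] flags=0010 → (cmp)
[1] flags=0010 GT?T → r1=0x55
[2] flags=0010 GT?T → r3=0x03
[3] flags=0010 NE?T → r3=0xae
[4] flags=0011 → (cmp)
[5] flags=0011 LE?T → r0=0x7d
[6] flags=0011 PL?T → r0=0xbc
[7] flags=0011 MI?F → skip
[8] flags=0011 → (cmp)
[9] flags=0011 NE?T → r3=0x1e
[10] flags=0011 CC?F → skip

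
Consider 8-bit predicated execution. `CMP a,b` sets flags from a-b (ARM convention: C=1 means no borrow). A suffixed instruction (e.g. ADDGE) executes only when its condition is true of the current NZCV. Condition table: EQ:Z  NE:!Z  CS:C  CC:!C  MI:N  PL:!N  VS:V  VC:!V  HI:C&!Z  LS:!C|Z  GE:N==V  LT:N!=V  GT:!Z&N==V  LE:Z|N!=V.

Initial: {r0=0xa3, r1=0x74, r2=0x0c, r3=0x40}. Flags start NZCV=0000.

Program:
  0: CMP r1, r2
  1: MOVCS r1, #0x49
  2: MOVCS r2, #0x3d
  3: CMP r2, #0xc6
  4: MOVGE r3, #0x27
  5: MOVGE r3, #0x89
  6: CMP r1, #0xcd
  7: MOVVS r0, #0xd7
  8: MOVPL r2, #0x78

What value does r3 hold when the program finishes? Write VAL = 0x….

[0] flags=0010 → (cmp)
[1] flags=0010 CS?T → r1=0x49
[2] flags=0010 CS?T → r2=0x3d
[3] flags=0000 → (cmp)
[4] flags=0000 GE?T → r3=0x27
[5] flags=0000 GE?T → r3=0x89
[6] flags=0000 → (cmp)
[7] flags=0000 VS?F → skip
[8] flags=0000 PL?T → r2=0x78

VAL = 0x89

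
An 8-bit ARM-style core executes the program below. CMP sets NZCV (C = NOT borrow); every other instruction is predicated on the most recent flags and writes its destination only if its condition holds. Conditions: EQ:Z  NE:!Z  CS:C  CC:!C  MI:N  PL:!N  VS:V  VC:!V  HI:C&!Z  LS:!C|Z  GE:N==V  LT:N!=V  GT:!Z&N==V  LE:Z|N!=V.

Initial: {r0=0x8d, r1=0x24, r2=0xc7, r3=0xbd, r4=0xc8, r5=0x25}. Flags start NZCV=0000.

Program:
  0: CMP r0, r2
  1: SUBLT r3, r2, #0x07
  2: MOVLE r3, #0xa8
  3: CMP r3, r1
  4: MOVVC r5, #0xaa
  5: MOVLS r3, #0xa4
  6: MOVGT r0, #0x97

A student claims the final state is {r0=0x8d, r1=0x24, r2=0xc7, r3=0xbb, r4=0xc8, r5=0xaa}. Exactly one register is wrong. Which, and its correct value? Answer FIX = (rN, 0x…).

FIX = (r3, 0xa8)

[0] flags=1000 → (cmp)
[1] flags=1000 LT?T → r3=0xc0
[2] flags=1000 LE?T → r3=0xa8
[3] flags=1010 → (cmp)
[4] flags=1010 VC?T → r5=0xaa
[5] flags=1010 LS?F → skip
[6] flags=1010 GT?F → skip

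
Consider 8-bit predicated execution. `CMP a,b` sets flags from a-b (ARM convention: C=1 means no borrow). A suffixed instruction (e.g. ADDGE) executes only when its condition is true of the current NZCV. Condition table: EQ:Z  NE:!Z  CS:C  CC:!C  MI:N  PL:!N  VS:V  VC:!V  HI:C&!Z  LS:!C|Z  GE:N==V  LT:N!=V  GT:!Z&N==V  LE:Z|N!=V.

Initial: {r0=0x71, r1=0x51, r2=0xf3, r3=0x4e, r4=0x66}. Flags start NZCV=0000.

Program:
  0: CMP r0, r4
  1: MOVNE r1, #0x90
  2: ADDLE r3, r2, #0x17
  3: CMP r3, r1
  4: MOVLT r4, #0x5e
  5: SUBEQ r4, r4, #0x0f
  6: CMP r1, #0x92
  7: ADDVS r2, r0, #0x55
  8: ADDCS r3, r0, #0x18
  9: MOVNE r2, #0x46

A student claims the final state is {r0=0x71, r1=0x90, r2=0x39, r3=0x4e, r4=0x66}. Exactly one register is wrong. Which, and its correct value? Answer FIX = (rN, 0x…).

[0] flags=0010 → (cmp)
[1] flags=0010 NE?T → r1=0x90
[2] flags=0010 LE?F → skip
[3] flags=1001 → (cmp)
[4] flags=1001 LT?F → skip
[5] flags=1001 EQ?F → skip
[6] flags=1000 → (cmp)
[7] flags=1000 VS?F → skip
[8] flags=1000 CS?F → skip
[9] flags=1000 NE?T → r2=0x46

FIX = (r2, 0x46)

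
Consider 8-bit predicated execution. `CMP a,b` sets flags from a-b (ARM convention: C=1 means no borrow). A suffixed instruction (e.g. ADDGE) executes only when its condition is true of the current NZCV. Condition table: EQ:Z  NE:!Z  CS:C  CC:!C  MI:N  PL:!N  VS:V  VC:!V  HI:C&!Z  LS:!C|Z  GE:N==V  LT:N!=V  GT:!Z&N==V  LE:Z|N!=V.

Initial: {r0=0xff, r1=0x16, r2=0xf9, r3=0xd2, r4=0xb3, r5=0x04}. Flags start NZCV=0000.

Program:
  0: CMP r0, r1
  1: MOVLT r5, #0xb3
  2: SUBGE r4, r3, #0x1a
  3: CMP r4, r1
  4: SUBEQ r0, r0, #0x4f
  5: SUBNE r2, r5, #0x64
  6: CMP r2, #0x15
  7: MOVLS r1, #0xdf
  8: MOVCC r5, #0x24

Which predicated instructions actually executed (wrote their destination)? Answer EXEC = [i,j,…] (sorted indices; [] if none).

0: ✓ CMP  NZCV=1010
1: ✓ MOVLT  r5←0xb3
2: · SUBGE
3: ✓ CMP  NZCV=1010
4: · SUBEQ
5: ✓ SUBNE  r2←0x4f
6: ✓ CMP  NZCV=0010
7: · MOVLS
8: · MOVCC

EXEC = [1,5]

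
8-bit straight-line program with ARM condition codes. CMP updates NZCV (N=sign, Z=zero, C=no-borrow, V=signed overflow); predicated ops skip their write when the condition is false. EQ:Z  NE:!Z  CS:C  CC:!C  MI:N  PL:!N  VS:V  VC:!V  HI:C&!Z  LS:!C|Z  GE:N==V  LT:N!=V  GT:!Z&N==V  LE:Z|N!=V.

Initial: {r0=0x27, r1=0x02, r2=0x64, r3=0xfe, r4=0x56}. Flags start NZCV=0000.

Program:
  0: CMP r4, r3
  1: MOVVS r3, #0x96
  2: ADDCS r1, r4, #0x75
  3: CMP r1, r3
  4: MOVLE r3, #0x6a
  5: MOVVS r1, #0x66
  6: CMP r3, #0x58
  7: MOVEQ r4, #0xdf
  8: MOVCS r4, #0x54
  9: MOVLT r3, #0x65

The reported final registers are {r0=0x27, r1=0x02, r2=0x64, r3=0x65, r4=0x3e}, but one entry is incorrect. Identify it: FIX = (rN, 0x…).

[0] flags=0000 → (cmp)
[1] flags=0000 VS?F → skip
[2] flags=0000 CS?F → skip
[3] flags=0000 → (cmp)
[4] flags=0000 LE?F → skip
[5] flags=0000 VS?F → skip
[6] flags=1010 → (cmp)
[7] flags=1010 EQ?F → skip
[8] flags=1010 CS?T → r4=0x54
[9] flags=1010 LT?T → r3=0x65

FIX = (r4, 0x54)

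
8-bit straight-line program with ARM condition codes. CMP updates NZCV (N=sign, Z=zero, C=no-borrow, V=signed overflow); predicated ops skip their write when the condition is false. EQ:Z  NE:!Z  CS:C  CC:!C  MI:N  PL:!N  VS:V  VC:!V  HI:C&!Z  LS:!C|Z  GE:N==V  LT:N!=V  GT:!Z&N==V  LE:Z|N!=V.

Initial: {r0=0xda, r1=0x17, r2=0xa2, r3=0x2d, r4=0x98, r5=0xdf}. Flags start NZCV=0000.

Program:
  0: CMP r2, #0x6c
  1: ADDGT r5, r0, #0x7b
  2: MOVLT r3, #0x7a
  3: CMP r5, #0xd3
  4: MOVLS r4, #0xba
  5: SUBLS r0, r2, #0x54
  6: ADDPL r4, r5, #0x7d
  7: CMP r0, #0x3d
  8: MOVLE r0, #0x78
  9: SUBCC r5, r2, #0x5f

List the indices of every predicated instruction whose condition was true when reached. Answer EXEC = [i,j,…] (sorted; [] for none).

0: ✓ CMP  NZCV=0011
1: · ADDGT
2: ✓ MOVLT  r3←0x7a
3: ✓ CMP  NZCV=0010
4: · MOVLS
5: · SUBLS
6: ✓ ADDPL  r4←0x5c
7: ✓ CMP  NZCV=1010
8: ✓ MOVLE  r0←0x78
9: · SUBCC

EXEC = [2,6,8]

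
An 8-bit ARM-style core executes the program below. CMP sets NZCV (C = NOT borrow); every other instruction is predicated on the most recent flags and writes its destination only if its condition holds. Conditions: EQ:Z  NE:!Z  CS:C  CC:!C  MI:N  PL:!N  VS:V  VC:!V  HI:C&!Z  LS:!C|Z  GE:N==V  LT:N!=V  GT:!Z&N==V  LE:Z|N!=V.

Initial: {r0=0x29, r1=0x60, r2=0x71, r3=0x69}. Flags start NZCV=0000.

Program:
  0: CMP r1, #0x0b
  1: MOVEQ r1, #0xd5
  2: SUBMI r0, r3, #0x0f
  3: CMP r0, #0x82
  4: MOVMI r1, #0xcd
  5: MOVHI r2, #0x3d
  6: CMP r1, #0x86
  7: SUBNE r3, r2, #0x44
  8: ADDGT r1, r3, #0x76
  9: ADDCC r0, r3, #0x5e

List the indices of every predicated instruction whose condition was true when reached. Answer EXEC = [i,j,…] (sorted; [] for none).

EXEC = [4,7,8]

[0] flags=0010 → (cmp)
[1] flags=0010 EQ?F → skip
[2] flags=0010 MI?F → skip
[3] flags=1001 → (cmp)
[4] flags=1001 MI?T → r1=0xcd
[5] flags=1001 HI?F → skip
[6] flags=0010 → (cmp)
[7] flags=0010 NE?T → r3=0x2d
[8] flags=0010 GT?T → r1=0xa3
[9] flags=0010 CC?F → skip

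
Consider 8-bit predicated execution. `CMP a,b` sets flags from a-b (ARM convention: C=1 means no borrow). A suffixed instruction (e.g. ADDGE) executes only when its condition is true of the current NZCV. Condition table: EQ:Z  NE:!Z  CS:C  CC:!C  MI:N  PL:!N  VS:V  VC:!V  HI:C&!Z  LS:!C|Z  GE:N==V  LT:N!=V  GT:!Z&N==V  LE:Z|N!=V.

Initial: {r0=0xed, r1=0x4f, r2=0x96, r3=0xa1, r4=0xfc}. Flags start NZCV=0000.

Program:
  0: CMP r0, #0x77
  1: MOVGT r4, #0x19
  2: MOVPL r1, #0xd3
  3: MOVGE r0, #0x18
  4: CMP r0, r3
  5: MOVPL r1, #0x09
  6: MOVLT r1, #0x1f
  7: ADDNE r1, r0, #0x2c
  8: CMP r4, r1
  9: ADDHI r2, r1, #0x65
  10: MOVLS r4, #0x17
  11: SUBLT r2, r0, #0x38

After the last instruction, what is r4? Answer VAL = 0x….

VAL = 0xfc

[0] flags=0011 → (cmp)
[1] flags=0011 GT?F → skip
[2] flags=0011 PL?T → r1=0xd3
[3] flags=0011 GE?F → skip
[4] flags=0010 → (cmp)
[5] flags=0010 PL?T → r1=0x09
[6] flags=0010 LT?F → skip
[7] flags=0010 NE?T → r1=0x19
[8] flags=1010 → (cmp)
[9] flags=1010 HI?T → r2=0x7e
[10] flags=1010 LS?F → skip
[11] flags=1010 LT?T → r2=0xb5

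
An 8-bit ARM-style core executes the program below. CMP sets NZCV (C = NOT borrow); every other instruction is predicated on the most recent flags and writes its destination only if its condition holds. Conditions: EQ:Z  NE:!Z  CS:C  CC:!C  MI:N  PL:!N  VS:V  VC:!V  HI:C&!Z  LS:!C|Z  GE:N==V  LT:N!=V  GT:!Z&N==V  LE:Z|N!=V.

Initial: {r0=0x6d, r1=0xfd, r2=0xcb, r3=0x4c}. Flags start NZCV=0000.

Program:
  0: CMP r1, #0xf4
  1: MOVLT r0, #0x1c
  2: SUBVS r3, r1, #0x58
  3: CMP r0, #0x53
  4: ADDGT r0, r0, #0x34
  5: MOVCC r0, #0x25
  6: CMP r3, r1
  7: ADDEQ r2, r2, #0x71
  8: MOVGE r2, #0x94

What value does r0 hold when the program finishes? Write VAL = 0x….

VAL = 0xa1

0: ✓ CMP  NZCV=0010
1: · MOVLT
2: · SUBVS
3: ✓ CMP  NZCV=0010
4: ✓ ADDGT  r0←0xa1
5: · MOVCC
6: ✓ CMP  NZCV=0000
7: · ADDEQ
8: ✓ MOVGE  r2←0x94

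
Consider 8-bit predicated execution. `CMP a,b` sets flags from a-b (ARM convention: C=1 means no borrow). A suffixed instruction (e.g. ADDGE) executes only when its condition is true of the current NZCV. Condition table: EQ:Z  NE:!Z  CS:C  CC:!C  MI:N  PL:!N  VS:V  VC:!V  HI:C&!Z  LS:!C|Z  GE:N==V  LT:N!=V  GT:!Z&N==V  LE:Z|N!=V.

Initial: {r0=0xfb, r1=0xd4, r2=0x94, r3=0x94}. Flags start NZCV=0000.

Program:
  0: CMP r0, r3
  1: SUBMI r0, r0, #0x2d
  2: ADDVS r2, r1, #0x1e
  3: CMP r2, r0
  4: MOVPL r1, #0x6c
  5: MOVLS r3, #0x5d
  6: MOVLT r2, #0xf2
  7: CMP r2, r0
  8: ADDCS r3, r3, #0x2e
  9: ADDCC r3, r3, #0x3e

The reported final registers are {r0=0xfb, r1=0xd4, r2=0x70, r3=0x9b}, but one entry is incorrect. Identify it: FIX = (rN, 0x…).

FIX = (r2, 0xf2)

0: ✓ CMP  NZCV=0010
1: · SUBMI
2: · ADDVS
3: ✓ CMP  NZCV=1000
4: · MOVPL
5: ✓ MOVLS  r3←0x5d
6: ✓ MOVLT  r2←0xf2
7: ✓ CMP  NZCV=1000
8: · ADDCS
9: ✓ ADDCC  r3←0x9b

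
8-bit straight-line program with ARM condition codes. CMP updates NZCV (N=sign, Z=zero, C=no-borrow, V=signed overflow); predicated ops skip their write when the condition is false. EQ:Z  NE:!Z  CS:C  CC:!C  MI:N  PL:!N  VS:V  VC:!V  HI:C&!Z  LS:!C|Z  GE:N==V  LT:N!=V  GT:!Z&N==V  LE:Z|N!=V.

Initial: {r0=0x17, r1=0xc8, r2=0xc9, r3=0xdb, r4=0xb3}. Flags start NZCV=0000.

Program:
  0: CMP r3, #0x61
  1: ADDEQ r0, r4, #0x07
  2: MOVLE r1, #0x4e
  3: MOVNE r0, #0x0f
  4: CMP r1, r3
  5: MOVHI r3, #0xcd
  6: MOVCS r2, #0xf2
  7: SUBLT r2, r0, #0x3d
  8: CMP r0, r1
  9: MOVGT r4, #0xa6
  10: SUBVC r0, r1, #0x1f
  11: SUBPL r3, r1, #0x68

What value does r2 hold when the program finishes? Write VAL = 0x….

0: ✓ CMP  NZCV=0011
1: · ADDEQ
2: ✓ MOVLE  r1←0x4e
3: ✓ MOVNE  r0←0x0f
4: ✓ CMP  NZCV=0000
5: · MOVHI
6: · MOVCS
7: · SUBLT
8: ✓ CMP  NZCV=1000
9: · MOVGT
10: ✓ SUBVC  r0←0x2f
11: · SUBPL

VAL = 0xc9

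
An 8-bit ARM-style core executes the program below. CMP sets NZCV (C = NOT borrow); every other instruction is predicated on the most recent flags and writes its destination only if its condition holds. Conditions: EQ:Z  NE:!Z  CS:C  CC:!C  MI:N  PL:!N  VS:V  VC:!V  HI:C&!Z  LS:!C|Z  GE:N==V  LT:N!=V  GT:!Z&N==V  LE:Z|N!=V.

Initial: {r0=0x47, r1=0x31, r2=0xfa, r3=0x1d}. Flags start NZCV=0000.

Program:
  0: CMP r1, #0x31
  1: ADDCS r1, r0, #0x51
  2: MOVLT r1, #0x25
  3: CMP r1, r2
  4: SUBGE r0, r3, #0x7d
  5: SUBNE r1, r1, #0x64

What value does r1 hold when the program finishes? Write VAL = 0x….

[0] flags=0110 → (cmp)
[1] flags=0110 CS?T → r1=0x98
[2] flags=0110 LT?F → skip
[3] flags=1000 → (cmp)
[4] flags=1000 GE?F → skip
[5] flags=1000 NE?T → r1=0x34

VAL = 0x34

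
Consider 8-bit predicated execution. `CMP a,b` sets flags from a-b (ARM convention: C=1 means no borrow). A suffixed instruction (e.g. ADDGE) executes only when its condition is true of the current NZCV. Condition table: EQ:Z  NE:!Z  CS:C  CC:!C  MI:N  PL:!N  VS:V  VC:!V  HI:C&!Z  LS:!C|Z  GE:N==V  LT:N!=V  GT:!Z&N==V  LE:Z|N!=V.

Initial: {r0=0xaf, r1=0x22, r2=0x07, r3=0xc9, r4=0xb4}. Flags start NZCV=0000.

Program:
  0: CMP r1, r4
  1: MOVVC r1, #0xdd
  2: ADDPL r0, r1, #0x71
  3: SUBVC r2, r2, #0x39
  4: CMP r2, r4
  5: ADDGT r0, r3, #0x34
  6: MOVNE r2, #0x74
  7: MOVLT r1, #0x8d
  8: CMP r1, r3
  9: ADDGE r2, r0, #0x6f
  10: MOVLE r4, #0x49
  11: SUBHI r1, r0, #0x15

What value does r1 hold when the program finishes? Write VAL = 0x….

VAL = 0xe8

[0] flags=0000 → (cmp)
[1] flags=0000 VC?T → r1=0xdd
[2] flags=0000 PL?T → r0=0x4e
[3] flags=0000 VC?T → r2=0xce
[4] flags=0010 → (cmp)
[5] flags=0010 GT?T → r0=0xfd
[6] flags=0010 NE?T → r2=0x74
[7] flags=0010 LT?F → skip
[8] flags=0010 → (cmp)
[9] flags=0010 GE?T → r2=0x6c
[10] flags=0010 LE?F → skip
[11] flags=0010 HI?T → r1=0xe8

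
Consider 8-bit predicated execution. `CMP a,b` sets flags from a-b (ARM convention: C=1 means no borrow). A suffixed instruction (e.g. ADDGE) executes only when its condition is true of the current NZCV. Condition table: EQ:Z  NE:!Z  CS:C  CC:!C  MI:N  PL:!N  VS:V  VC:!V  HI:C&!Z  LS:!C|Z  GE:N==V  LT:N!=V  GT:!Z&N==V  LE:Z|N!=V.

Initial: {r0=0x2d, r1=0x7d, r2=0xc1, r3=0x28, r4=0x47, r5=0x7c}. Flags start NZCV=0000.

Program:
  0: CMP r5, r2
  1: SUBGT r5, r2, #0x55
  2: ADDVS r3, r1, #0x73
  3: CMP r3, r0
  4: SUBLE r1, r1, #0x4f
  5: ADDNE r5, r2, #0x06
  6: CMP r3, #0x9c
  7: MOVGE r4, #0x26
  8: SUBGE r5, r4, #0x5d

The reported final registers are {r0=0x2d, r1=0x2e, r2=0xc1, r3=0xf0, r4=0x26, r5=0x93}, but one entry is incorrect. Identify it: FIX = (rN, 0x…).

FIX = (r5, 0xc9)

[0] flags=1001 → (cmp)
[1] flags=1001 GT?T → r5=0x6c
[2] flags=1001 VS?T → r3=0xf0
[3] flags=1010 → (cmp)
[4] flags=1010 LE?T → r1=0x2e
[5] flags=1010 NE?T → r5=0xc7
[6] flags=0010 → (cmp)
[7] flags=0010 GE?T → r4=0x26
[8] flags=0010 GE?T → r5=0xc9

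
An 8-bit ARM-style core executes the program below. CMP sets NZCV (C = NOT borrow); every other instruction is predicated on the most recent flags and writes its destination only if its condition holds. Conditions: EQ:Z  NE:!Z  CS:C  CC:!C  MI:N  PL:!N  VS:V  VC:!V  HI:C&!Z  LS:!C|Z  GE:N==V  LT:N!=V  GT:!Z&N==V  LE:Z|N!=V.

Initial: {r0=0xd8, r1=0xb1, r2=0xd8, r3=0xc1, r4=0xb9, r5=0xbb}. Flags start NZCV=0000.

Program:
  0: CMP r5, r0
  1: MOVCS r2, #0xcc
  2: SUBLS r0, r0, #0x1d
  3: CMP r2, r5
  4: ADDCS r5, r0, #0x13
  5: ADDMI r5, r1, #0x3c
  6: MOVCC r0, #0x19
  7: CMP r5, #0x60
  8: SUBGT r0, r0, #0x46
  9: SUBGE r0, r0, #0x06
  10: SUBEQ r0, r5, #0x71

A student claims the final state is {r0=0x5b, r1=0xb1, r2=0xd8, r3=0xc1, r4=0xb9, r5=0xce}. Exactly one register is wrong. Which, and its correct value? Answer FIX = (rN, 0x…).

0: ✓ CMP  NZCV=1000
1: · MOVCS
2: ✓ SUBLS  r0←0xbb
3: ✓ CMP  NZCV=0010
4: ✓ ADDCS  r5←0xce
5: · ADDMI
6: · MOVCC
7: ✓ CMP  NZCV=0011
8: · SUBGT
9: · SUBGE
10: · SUBEQ

FIX = (r0, 0xbb)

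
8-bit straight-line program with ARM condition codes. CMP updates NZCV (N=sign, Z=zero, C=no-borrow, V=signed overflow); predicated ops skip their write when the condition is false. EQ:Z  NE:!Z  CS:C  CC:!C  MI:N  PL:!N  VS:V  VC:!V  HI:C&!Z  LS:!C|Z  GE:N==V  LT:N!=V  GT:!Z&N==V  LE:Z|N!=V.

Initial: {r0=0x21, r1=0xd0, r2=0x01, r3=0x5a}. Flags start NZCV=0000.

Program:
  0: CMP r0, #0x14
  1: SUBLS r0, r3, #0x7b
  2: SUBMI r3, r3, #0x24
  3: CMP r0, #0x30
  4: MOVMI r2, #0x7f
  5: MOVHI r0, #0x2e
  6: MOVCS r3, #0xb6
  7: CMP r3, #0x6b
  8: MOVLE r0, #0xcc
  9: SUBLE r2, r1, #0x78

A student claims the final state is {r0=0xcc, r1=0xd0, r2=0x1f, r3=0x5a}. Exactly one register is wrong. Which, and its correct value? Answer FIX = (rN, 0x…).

FIX = (r2, 0x58)

0: ✓ CMP  NZCV=0010
1: · SUBLS
2: · SUBMI
3: ✓ CMP  NZCV=1000
4: ✓ MOVMI  r2←0x7f
5: · MOVHI
6: · MOVCS
7: ✓ CMP  NZCV=1000
8: ✓ MOVLE  r0←0xcc
9: ✓ SUBLE  r2←0x58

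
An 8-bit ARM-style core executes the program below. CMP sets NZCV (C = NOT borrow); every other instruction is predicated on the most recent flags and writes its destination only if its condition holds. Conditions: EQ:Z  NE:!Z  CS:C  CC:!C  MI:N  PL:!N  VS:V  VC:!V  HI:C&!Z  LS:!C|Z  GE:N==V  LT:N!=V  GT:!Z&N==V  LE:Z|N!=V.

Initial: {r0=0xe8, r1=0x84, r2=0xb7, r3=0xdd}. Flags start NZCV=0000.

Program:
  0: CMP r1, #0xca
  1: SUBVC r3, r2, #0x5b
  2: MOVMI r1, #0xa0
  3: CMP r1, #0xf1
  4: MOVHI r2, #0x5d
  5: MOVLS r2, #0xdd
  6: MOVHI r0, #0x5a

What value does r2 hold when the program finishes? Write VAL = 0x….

0: ✓ CMP  NZCV=1000
1: ✓ SUBVC  r3←0x5c
2: ✓ MOVMI  r1←0xa0
3: ✓ CMP  NZCV=1000
4: · MOVHI
5: ✓ MOVLS  r2←0xdd
6: · MOVHI

VAL = 0xdd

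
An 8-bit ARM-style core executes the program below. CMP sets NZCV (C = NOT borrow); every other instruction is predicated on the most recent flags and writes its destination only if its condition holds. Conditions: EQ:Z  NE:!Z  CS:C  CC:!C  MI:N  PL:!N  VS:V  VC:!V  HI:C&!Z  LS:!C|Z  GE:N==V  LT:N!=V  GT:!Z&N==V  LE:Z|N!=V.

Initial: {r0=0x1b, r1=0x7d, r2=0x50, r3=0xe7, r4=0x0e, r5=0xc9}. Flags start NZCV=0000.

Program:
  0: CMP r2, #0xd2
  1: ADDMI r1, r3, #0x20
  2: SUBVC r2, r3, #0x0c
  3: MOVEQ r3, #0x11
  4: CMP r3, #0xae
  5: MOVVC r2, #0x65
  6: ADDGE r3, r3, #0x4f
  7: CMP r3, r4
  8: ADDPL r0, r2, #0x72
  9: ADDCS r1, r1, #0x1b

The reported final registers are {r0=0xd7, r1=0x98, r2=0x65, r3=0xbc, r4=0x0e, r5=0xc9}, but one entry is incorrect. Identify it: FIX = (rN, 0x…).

0: ✓ CMP  NZCV=0000
1: · ADDMI
2: ✓ SUBVC  r2←0xdb
3: · MOVEQ
4: ✓ CMP  NZCV=0010
5: ✓ MOVVC  r2←0x65
6: ✓ ADDGE  r3←0x36
7: ✓ CMP  NZCV=0010
8: ✓ ADDPL  r0←0xd7
9: ✓ ADDCS  r1←0x98

FIX = (r3, 0x36)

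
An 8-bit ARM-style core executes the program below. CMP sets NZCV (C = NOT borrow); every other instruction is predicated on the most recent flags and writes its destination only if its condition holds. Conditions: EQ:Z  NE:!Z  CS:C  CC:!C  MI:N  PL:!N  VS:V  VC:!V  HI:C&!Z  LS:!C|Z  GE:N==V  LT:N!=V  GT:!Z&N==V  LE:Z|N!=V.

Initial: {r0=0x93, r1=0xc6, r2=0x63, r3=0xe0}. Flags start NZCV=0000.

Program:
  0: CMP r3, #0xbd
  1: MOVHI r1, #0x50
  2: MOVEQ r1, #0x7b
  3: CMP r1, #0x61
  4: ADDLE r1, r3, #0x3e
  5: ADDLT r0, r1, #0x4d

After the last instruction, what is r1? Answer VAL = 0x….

VAL = 0x1e

[0] flags=0010 → (cmp)
[1] flags=0010 HI?T → r1=0x50
[2] flags=0010 EQ?F → skip
[3] flags=1000 → (cmp)
[4] flags=1000 LE?T → r1=0x1e
[5] flags=1000 LT?T → r0=0x6b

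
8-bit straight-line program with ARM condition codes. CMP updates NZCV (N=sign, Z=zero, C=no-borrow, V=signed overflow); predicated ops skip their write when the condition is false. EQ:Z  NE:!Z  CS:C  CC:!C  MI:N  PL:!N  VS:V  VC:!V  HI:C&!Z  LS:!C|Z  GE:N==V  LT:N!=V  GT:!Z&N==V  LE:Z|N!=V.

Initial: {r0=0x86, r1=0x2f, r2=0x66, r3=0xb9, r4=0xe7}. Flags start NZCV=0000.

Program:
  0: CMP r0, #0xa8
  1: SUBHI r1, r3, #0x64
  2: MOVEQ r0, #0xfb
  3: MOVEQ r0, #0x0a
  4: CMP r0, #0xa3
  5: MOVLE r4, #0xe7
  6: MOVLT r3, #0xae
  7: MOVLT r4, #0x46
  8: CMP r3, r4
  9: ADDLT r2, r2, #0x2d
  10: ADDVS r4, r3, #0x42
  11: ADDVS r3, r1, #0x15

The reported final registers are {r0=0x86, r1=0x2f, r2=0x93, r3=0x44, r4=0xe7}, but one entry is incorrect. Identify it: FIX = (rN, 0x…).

FIX = (r4, 0xf0)

0: ✓ CMP  NZCV=1000
1: · SUBHI
2: · MOVEQ
3: · MOVEQ
4: ✓ CMP  NZCV=1000
5: ✓ MOVLE  r4←0xe7
6: ✓ MOVLT  r3←0xae
7: ✓ MOVLT  r4←0x46
8: ✓ CMP  NZCV=0011
9: ✓ ADDLT  r2←0x93
10: ✓ ADDVS  r4←0xf0
11: ✓ ADDVS  r3←0x44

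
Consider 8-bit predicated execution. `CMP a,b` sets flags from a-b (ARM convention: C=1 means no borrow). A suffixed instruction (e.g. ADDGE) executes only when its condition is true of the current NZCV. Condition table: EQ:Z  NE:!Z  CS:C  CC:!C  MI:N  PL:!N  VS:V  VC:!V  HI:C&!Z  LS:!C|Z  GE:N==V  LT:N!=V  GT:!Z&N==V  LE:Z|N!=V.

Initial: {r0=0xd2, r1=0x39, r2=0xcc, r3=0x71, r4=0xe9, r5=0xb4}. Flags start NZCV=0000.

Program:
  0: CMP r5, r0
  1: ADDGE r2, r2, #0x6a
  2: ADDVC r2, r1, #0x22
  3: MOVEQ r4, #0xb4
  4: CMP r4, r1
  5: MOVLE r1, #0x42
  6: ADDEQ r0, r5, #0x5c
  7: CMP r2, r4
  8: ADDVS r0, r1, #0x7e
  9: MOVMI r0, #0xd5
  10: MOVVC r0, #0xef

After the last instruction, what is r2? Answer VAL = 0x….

[0] flags=1000 → (cmp)
[1] flags=1000 GE?F → skip
[2] flags=1000 VC?T → r2=0x5b
[3] flags=1000 EQ?F → skip
[4] flags=1010 → (cmp)
[5] flags=1010 LE?T → r1=0x42
[6] flags=1010 EQ?F → skip
[7] flags=0000 → (cmp)
[8] flags=0000 VS?F → skip
[9] flags=0000 MI?F → skip
[10] flags=0000 VC?T → r0=0xef

VAL = 0x5b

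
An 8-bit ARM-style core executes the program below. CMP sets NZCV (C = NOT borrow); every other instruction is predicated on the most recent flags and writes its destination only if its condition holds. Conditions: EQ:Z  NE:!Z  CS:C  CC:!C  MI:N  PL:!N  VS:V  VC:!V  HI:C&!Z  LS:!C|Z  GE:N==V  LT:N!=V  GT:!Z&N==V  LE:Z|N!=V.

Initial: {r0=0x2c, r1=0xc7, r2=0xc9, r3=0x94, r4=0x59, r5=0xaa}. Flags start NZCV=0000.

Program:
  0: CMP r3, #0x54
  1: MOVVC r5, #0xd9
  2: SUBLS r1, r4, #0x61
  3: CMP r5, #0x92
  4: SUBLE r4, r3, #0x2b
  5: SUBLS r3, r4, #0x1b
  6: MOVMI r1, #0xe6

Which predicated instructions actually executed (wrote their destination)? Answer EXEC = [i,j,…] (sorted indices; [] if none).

[0] flags=0011 → (cmp)
[1] flags=0011 VC?F → skip
[2] flags=0011 LS?F → skip
[3] flags=0010 → (cmp)
[4] flags=0010 LE?F → skip
[5] flags=0010 LS?F → skip
[6] flags=0010 MI?F → skip

EXEC = []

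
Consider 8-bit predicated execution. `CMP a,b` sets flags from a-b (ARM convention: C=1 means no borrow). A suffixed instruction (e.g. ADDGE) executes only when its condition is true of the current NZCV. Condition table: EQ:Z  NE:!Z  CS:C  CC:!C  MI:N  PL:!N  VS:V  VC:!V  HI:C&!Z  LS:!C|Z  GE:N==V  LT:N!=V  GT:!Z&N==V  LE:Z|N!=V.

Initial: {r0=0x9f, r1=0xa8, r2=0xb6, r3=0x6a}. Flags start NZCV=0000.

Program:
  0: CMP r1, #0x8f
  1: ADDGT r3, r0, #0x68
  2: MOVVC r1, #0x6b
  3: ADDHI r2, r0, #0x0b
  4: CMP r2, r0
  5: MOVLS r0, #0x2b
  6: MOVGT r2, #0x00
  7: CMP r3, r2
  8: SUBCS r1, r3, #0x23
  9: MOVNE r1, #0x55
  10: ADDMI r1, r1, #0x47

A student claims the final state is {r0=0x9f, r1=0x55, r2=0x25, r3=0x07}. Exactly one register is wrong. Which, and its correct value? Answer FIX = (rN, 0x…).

FIX = (r2, 0x00)

0: ✓ CMP  NZCV=0010
1: ✓ ADDGT  r3←0x07
2: ✓ MOVVC  r1←0x6b
3: ✓ ADDHI  r2←0xaa
4: ✓ CMP  NZCV=0010
5: · MOVLS
6: ✓ MOVGT  r2←0x00
7: ✓ CMP  NZCV=0010
8: ✓ SUBCS  r1←0xe4
9: ✓ MOVNE  r1←0x55
10: · ADDMI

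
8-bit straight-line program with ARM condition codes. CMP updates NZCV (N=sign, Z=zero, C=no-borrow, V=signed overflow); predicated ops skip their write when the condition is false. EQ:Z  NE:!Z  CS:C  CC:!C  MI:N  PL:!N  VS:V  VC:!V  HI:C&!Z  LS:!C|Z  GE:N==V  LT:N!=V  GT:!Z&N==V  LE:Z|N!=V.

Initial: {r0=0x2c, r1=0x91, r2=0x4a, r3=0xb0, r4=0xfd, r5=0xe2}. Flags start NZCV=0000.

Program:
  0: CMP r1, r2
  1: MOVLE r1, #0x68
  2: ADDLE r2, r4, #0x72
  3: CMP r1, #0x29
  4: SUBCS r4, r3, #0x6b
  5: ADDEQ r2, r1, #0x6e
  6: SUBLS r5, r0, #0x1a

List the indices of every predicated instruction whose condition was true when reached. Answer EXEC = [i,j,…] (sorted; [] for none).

[0] flags=0011 → (cmp)
[1] flags=0011 LE?T → r1=0x68
[2] flags=0011 LE?T → r2=0x6f
[3] flags=0010 → (cmp)
[4] flags=0010 CS?T → r4=0x45
[5] flags=0010 EQ?F → skip
[6] flags=0010 LS?F → skip

EXEC = [1,2,4]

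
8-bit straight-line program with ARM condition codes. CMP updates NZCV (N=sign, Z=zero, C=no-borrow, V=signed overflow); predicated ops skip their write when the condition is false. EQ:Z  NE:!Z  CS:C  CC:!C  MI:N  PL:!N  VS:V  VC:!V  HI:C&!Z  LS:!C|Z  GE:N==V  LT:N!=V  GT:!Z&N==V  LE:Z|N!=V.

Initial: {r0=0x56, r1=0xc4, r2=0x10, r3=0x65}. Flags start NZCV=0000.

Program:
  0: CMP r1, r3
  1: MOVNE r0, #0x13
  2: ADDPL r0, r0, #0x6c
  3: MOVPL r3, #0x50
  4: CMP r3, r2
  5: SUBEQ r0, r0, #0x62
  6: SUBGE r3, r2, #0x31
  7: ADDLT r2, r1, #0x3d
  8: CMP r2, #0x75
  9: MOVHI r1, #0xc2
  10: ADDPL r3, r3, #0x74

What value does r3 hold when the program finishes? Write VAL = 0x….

VAL = 0xdf

[0] flags=0011 → (cmp)
[1] flags=0011 NE?T → r0=0x13
[2] flags=0011 PL?T → r0=0x7f
[3] flags=0011 PL?T → r3=0x50
[4] flags=0010 → (cmp)
[5] flags=0010 EQ?F → skip
[6] flags=0010 GE?T → r3=0xdf
[7] flags=0010 LT?F → skip
[8] flags=1000 → (cmp)
[9] flags=1000 HI?F → skip
[10] flags=1000 PL?F → skip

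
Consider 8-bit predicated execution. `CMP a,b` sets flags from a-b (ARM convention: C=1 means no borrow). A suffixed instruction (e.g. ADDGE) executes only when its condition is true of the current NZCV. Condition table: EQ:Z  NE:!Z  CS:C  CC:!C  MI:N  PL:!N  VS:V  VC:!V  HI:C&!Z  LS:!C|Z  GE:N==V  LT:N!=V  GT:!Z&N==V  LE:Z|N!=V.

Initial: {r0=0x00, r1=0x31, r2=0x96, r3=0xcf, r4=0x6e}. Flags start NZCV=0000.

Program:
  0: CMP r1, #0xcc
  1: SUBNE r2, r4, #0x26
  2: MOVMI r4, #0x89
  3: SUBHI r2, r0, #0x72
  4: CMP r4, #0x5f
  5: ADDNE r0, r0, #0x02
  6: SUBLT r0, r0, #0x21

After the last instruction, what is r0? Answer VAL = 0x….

0: ✓ CMP  NZCV=0000
1: ✓ SUBNE  r2←0x48
2: · MOVMI
3: · SUBHI
4: ✓ CMP  NZCV=0010
5: ✓ ADDNE  r0←0x02
6: · SUBLT

VAL = 0x02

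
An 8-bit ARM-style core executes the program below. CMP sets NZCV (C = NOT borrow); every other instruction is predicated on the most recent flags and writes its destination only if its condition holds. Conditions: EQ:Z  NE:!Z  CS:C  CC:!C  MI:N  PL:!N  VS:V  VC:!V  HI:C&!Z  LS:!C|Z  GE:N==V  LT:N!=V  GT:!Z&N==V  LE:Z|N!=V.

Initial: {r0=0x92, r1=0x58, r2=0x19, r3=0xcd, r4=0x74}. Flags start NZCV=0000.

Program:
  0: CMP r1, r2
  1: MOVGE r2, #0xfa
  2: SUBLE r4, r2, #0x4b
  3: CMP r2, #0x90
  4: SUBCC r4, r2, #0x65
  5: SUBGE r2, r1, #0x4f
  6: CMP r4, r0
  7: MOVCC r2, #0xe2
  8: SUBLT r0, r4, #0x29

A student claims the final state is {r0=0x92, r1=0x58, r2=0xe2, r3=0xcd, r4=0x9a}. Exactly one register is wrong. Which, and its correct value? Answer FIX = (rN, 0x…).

0: ✓ CMP  NZCV=0010
1: ✓ MOVGE  r2←0xfa
2: · SUBLE
3: ✓ CMP  NZCV=0010
4: · SUBCC
5: ✓ SUBGE  r2←0x09
6: ✓ CMP  NZCV=1001
7: ✓ MOVCC  r2←0xe2
8: · SUBLT

FIX = (r4, 0x74)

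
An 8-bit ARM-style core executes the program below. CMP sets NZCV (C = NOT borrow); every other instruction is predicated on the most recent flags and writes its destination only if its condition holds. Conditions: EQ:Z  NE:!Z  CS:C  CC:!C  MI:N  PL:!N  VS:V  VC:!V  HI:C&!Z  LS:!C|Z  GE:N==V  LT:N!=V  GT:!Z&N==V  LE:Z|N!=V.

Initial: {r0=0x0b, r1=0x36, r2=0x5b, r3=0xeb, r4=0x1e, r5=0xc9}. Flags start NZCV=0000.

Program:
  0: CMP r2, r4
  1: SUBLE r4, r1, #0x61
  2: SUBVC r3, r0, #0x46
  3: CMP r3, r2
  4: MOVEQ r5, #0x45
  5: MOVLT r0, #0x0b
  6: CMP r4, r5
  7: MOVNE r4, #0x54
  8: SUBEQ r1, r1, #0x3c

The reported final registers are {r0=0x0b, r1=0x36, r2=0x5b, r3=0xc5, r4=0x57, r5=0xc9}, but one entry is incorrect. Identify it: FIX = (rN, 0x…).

0: ✓ CMP  NZCV=0010
1: · SUBLE
2: ✓ SUBVC  r3←0xc5
3: ✓ CMP  NZCV=0011
4: · MOVEQ
5: ✓ MOVLT  r0←0x0b
6: ✓ CMP  NZCV=0000
7: ✓ MOVNE  r4←0x54
8: · SUBEQ

FIX = (r4, 0x54)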